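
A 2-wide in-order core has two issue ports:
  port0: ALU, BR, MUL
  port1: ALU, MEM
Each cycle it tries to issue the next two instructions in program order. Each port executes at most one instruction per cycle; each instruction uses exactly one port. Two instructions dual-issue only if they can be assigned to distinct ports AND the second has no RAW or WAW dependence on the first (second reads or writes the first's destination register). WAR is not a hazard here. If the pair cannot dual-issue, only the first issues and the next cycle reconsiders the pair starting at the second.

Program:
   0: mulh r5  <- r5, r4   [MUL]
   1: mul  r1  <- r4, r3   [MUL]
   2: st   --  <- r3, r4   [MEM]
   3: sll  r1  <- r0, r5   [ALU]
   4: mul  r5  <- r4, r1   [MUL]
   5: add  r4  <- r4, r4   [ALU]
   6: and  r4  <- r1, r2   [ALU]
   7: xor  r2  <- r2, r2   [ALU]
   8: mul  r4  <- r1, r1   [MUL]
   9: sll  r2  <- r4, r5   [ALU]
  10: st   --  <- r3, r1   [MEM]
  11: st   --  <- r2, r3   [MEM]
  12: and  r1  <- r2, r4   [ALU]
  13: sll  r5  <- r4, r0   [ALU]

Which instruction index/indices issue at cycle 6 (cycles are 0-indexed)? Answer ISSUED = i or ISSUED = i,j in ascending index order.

t=0 i0:mulh.MUL ; no-port MUL/MUL
t=1 i1/i2:mul.MUL st.MEM ; 2-wide
t=2 i3:sll.ALU ; RAW r1
t=3 i4/i5:mul.MUL add.ALU ; 2-wide
t=4 i6/i7:and.ALU xor.ALU ; 2-wide
t=5 i8:mul.MUL ; RAW r4
t=6 i9/i10:sll.ALU st.MEM ; 2-wide
t=7 i11/i12:st.MEM and.ALU ; 2-wide
t=8 i13:sll.ALU ; tail

ISSUED = 9,10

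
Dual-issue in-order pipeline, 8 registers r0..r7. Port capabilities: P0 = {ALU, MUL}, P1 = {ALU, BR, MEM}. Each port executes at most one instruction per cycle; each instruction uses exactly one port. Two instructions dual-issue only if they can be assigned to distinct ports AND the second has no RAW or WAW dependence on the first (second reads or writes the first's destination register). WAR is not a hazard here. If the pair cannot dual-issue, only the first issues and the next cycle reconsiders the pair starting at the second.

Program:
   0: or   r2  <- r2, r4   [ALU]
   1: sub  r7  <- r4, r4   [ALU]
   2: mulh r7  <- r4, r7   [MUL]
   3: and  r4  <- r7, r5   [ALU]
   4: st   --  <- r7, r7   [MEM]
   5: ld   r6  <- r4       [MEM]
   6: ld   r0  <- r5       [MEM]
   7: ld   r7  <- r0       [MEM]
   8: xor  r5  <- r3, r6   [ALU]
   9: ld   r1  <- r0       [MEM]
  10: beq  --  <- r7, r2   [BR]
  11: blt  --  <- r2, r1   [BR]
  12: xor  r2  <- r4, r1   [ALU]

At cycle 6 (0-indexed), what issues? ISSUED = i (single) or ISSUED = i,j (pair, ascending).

ISSUED = 9

0. or sub @i0/i1  | pair
1. mulh @i2  | RAW r7
2. and st @i3/i4  | pair
3. ld @i5  | no-port MEM/MEM
4. ld @i6  | no-port MEM/MEM
5. ld xor @i7/i8  | pair
6. ld @i9  | no-port MEM/BR
7. beq @i10  | no-port BR/BR
8. blt xor @i11/i12  | pair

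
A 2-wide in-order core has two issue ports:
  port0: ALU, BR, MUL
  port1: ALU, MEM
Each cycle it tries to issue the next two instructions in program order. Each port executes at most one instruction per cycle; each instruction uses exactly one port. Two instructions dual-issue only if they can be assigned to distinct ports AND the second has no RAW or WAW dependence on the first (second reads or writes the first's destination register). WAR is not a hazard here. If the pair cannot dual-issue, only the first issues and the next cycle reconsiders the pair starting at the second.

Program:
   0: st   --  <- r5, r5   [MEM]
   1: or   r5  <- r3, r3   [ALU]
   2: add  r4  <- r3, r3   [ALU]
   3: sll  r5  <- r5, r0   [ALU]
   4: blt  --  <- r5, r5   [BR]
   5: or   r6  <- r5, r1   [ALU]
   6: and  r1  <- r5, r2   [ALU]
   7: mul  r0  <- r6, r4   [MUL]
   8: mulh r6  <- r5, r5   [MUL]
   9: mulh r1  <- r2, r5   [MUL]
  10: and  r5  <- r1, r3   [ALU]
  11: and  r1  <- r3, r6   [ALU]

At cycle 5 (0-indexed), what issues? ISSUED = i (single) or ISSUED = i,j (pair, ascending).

  cy0 -> i0+i1 (st.MEM/or.ALU) 2-wide
  cy1 -> i2+i3 (add.ALU/sll.ALU) 2-wide
  cy2 -> i4+i5 (blt.BR/or.ALU) 2-wide
  cy3 -> i6+i7 (and.ALU/mul.MUL) 2-wide
  cy4 -> i8 (mulh.MUL) no-port MUL/MUL
  cy5 -> i9 (mulh.MUL) RAW r1
  cy6 -> i10+i11 (and.ALU/and.ALU) 2-wide

ISSUED = 9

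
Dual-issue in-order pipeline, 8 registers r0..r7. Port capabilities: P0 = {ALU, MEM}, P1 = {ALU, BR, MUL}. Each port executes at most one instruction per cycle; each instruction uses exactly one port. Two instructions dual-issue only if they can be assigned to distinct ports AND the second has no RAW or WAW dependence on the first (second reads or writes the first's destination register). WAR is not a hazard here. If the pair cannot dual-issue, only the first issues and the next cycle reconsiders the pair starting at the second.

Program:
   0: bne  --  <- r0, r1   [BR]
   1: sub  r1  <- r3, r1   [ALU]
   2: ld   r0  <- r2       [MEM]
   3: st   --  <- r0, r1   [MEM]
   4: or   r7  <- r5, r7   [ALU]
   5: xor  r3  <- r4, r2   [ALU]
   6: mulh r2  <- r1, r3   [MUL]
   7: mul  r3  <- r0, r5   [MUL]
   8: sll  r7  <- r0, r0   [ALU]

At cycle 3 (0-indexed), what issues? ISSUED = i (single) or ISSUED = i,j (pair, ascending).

#0 head=0: bne.BR sub.ALU i0,i1 2-wide
#1 head=2: ld.MEM i2 no-port MEM/MEM
#2 head=3: st.MEM or.ALU i3,i4 2-wide
#3 head=5: xor.ALU i5 RAW r3
#4 head=6: mulh.MUL i6 no-port MUL/MUL
#5 head=7: mul.MUL sll.ALU i7,i8 2-wide

ISSUED = 5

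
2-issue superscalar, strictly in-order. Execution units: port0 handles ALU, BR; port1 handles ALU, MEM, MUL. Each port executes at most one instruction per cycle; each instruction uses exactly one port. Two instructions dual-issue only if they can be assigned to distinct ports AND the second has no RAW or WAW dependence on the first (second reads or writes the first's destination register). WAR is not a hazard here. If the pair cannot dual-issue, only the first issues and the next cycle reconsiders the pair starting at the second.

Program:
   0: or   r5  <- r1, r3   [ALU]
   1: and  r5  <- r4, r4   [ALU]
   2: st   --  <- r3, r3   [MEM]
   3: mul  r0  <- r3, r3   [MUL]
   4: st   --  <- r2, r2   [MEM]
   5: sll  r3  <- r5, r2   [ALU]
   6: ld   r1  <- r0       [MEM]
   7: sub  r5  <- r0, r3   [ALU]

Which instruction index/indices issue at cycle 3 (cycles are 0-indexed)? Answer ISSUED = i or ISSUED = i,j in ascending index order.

ISSUED = 4,5

0. or.ALU @i0  | WAW r5
1. and.ALU+st.MEM @i1,i2  | pair
2. mul.MUL @i3  | no-port MUL/MEM
3. st.MEM+sll.ALU @i4,i5  | pair
4. ld.MEM+sub.ALU @i6,i7  | pair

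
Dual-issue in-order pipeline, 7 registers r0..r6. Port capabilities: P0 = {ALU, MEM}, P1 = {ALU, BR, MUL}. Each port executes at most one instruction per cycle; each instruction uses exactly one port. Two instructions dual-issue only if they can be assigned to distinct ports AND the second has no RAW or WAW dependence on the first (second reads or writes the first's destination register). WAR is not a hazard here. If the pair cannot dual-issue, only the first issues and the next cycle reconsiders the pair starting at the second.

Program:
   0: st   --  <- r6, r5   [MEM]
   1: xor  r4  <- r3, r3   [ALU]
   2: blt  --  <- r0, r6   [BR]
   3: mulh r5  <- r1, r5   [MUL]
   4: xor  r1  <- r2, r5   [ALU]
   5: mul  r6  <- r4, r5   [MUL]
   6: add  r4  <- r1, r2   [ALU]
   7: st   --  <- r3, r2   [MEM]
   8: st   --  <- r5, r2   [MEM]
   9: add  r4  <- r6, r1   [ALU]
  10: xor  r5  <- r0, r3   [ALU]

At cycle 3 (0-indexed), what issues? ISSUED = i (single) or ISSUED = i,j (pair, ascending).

ISSUED = 4,5

  cy0 -> i0/i1 (st.MEM xor.ALU) pair
  cy1 -> i2 (blt.BR) no-port BR/MUL
  cy2 -> i3 (mulh.MUL) RAW r5
  cy3 -> i4/i5 (xor.ALU mul.MUL) pair
  cy4 -> i6/i7 (add.ALU st.MEM) pair
  cy5 -> i8/i9 (st.MEM add.ALU) pair
  cy6 -> i10 (xor.ALU) tail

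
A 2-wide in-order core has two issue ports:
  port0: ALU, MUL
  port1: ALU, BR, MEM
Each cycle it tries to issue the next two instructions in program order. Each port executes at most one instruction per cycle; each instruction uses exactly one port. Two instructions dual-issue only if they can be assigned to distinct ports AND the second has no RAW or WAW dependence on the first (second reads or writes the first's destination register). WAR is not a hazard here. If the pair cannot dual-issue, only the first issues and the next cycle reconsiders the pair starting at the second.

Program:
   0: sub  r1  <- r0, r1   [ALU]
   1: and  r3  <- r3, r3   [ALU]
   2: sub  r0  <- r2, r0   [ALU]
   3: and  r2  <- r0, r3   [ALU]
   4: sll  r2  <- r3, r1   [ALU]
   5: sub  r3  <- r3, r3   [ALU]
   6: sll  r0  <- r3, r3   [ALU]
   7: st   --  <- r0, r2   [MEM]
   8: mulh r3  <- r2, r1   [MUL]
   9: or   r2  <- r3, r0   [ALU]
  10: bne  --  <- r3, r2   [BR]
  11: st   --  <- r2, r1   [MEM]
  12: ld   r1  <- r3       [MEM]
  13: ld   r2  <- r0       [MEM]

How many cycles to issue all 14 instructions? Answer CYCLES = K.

CYCLES = 11

t=0 i0&i1:sub+and ; 2-wide
t=1 i2:sub ; RAW r0
t=2 i3:and ; WAW r2
t=3 i4&i5:sll+sub ; 2-wide
t=4 i6:sll ; RAW r0
t=5 i7&i8:st+mulh ; 2-wide
t=6 i9:or ; RAW r2
t=7 i10:bne ; no-port BR/MEM
t=8 i11:st ; no-port MEM/MEM
t=9 i12:ld ; no-port MEM/MEM
t=10 i13:ld ; tail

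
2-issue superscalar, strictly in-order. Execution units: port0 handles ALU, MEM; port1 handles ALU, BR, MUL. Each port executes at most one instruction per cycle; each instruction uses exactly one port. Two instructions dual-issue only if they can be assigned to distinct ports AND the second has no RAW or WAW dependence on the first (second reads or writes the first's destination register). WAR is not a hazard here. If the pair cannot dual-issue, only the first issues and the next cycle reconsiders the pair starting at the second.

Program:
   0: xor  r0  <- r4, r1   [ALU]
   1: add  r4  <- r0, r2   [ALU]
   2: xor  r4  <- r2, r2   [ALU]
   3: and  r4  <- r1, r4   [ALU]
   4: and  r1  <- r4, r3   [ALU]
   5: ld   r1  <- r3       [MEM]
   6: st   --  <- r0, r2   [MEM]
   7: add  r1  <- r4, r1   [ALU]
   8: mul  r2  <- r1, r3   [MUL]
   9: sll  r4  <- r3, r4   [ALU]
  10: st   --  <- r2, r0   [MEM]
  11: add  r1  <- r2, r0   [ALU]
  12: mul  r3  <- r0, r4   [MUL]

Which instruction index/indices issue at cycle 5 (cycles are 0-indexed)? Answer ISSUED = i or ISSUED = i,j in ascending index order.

[0] i0  xor  -- RAW r0
[1] i1  add  -- WAW r4
[2] i2  xor  -- RAW+WAW r4
[3] i3  and  -- RAW r4
[4] i4  and  -- WAW r1
[5] i5  ld  -- no-port MEM/MEM
[6] i6&i7  st;add  -- dual
[7] i8&i9  mul;sll  -- dual
[8] i10&i11  st;add  -- dual
[9] i12  mul  -- tail

ISSUED = 5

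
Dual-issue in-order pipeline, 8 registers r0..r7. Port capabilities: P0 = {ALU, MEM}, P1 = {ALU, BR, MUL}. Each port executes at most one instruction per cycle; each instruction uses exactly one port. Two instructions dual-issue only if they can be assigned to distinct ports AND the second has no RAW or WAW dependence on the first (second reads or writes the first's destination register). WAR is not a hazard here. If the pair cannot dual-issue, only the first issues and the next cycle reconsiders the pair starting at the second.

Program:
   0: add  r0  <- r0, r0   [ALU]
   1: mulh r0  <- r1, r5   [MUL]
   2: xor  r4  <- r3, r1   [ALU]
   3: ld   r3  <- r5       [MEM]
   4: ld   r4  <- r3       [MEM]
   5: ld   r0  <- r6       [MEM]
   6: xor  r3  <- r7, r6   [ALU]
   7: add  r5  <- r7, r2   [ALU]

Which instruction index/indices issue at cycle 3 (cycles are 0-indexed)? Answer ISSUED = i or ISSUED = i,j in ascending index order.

[0] i0  add.ALU  -- WAW r0
[1] i1&i2  mulh.MUL;xor.ALU  -- dual
[2] i3  ld.MEM  -- no-port MEM/MEM
[3] i4  ld.MEM  -- no-port MEM/MEM
[4] i5&i6  ld.MEM;xor.ALU  -- dual
[5] i7  add.ALU  -- tail

ISSUED = 4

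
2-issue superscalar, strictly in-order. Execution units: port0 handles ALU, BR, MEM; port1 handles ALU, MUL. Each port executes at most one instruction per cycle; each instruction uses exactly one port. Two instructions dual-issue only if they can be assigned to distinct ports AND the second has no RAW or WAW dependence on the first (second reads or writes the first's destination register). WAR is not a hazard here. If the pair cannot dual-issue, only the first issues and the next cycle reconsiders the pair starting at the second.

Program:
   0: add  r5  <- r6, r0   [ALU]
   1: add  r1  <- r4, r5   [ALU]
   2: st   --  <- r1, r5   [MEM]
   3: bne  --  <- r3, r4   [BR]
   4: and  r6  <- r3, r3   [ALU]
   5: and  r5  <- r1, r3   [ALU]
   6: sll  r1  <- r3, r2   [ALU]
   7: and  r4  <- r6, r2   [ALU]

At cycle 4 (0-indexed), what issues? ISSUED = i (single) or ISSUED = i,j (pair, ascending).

  cy0 -> i0 (add.ALU) RAW r5
  cy1 -> i1 (add.ALU) RAW r1
  cy2 -> i2 (st.MEM) no-port MEM/BR
  cy3 -> i3&i4 (bne.BR/and.ALU) dual
  cy4 -> i5&i6 (and.ALU/sll.ALU) dual
  cy5 -> i7 (and.ALU) tail

ISSUED = 5,6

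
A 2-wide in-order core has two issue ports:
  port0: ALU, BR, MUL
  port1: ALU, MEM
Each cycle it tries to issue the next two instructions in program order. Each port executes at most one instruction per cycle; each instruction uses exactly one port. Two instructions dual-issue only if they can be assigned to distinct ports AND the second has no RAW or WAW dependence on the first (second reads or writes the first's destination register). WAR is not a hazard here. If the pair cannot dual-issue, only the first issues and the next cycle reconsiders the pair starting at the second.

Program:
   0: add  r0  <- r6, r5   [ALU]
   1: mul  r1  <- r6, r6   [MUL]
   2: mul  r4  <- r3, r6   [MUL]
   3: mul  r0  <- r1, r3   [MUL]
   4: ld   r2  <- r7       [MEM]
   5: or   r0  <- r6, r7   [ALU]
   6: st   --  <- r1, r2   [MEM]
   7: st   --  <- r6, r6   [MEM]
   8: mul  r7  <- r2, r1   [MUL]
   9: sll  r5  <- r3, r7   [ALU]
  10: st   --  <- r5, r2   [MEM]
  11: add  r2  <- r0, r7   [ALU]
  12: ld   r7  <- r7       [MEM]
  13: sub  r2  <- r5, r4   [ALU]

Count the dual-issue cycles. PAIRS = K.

  cy0 -> i0,i1 (add.ALU+mul.MUL) pair
  cy1 -> i2 (mul.MUL) no-port MUL/MUL
  cy2 -> i3,i4 (mul.MUL+ld.MEM) pair
  cy3 -> i5,i6 (or.ALU+st.MEM) pair
  cy4 -> i7,i8 (st.MEM+mul.MUL) pair
  cy5 -> i9 (sll.ALU) RAW r5
  cy6 -> i10,i11 (st.MEM+add.ALU) pair
  cy7 -> i12,i13 (ld.MEM+sub.ALU) pair

PAIRS = 6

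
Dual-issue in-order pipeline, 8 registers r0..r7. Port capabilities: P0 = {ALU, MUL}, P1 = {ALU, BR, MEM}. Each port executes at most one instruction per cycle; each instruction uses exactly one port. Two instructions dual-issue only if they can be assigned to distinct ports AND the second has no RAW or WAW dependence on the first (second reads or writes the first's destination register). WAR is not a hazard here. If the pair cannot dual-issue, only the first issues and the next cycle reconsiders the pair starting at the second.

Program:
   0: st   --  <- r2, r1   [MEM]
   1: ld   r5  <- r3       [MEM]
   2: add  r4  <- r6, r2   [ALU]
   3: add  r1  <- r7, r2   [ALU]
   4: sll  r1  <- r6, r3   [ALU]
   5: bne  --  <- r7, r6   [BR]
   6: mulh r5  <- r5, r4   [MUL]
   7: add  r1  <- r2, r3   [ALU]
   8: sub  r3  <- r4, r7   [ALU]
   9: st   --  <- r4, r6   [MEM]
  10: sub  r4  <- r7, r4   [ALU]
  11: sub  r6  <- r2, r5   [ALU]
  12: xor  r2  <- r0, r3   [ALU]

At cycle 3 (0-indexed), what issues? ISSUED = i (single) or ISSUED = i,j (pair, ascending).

[0] i0  st.MEM  -- no-port MEM/MEM
[1] i1&i2  ld.MEM add.ALU  -- dual
[2] i3  add.ALU  -- WAW r1
[3] i4&i5  sll.ALU bne.BR  -- dual
[4] i6&i7  mulh.MUL add.ALU  -- dual
[5] i8&i9  sub.ALU st.MEM  -- dual
[6] i10&i11  sub.ALU sub.ALU  -- dual
[7] i12  xor.ALU  -- tail

ISSUED = 4,5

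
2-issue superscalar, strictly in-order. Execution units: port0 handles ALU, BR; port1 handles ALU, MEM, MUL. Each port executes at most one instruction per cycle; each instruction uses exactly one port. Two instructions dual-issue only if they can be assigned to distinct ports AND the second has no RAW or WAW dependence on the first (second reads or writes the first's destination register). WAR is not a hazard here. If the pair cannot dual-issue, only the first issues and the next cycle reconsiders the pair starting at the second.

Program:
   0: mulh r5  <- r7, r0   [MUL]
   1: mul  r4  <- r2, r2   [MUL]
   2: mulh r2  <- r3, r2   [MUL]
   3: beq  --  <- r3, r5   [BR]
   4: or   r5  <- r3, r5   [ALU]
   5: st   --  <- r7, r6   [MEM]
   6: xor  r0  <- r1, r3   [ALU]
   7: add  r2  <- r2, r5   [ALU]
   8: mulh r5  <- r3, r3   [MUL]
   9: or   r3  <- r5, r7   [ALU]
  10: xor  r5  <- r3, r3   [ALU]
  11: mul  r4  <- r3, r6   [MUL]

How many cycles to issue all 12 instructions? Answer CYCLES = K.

CYCLES = 8

t=0 i0:mulh.MUL ; no-port MUL/MUL
t=1 i1:mul.MUL ; no-port MUL/MUL
t=2 i2,i3:mulh.MUL beq.BR ; 2-wide
t=3 i4,i5:or.ALU st.MEM ; 2-wide
t=4 i6,i7:xor.ALU add.ALU ; 2-wide
t=5 i8:mulh.MUL ; RAW r5
t=6 i9:or.ALU ; RAW r3
t=7 i10,i11:xor.ALU mul.MUL ; 2-wide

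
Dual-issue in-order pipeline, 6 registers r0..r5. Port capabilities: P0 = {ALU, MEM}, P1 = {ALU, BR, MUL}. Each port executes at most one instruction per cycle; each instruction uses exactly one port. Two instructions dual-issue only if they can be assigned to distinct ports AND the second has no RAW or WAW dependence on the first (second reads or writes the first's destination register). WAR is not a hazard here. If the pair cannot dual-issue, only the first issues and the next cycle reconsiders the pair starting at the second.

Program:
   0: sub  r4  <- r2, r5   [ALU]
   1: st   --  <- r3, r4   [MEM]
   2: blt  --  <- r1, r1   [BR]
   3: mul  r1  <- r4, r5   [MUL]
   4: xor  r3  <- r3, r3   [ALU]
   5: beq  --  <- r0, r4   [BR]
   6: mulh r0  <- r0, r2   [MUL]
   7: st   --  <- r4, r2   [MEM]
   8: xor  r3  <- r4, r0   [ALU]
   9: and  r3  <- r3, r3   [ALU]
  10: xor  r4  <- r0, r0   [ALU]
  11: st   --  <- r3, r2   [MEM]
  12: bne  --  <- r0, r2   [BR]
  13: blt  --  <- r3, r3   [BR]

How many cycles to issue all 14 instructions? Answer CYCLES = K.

#0 head=0: sub.ALU i0 RAW r4
#1 head=1: st.MEM+blt.BR i1/i2 pair
#2 head=3: mul.MUL+xor.ALU i3/i4 pair
#3 head=5: beq.BR i5 no-port BR/MUL
#4 head=6: mulh.MUL+st.MEM i6/i7 pair
#5 head=8: xor.ALU i8 RAW+WAW r3
#6 head=9: and.ALU+xor.ALU i9/i10 pair
#7 head=11: st.MEM+bne.BR i11/i12 pair
#8 head=13: blt.BR i13 tail

CYCLES = 9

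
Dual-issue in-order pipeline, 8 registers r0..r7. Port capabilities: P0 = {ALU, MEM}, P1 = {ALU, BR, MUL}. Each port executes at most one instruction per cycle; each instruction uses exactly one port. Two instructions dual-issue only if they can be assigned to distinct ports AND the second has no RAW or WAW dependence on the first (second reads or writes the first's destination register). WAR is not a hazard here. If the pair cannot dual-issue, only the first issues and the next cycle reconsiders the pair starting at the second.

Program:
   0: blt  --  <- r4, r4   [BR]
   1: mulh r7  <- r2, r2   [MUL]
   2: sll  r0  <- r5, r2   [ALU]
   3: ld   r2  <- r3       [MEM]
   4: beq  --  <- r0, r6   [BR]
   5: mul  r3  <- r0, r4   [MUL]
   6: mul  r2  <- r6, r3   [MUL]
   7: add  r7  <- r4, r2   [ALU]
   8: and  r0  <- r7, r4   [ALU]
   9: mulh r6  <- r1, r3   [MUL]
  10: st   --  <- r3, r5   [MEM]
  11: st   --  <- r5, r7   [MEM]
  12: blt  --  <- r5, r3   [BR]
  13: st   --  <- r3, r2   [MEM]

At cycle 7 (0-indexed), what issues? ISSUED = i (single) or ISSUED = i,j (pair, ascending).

ISSUED = 10

0. blt @i0  | no-port BR/MUL
1. mulh sll @i1&i2  | pair
2. ld beq @i3&i4  | pair
3. mul @i5  | no-port MUL/MUL
4. mul @i6  | RAW r2
5. add @i7  | RAW r7
6. and mulh @i8&i9  | pair
7. st @i10  | no-port MEM/MEM
8. st blt @i11&i12  | pair
9. st @i13  | tail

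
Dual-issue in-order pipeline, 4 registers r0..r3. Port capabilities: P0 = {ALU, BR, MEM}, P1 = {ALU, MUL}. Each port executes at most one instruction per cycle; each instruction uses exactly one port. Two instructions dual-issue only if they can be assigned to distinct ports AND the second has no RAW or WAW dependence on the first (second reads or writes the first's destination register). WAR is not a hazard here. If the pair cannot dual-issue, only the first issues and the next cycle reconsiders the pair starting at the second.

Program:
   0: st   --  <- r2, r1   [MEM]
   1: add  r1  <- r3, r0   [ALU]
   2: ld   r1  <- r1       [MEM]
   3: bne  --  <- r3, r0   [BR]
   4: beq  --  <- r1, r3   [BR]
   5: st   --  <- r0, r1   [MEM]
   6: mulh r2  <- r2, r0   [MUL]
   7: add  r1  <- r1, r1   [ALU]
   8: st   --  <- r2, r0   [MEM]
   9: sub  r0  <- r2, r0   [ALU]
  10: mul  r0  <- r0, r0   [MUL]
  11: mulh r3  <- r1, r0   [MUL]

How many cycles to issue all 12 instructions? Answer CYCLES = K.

CYCLES = 9

[0] i0/i1  st.MEM+add.ALU  -- 2-wide
[1] i2  ld.MEM  -- no-port MEM/BR
[2] i3  bne.BR  -- no-port BR/BR
[3] i4  beq.BR  -- no-port BR/MEM
[4] i5/i6  st.MEM+mulh.MUL  -- 2-wide
[5] i7/i8  add.ALU+st.MEM  -- 2-wide
[6] i9  sub.ALU  -- RAW+WAW r0
[7] i10  mul.MUL  -- no-port MUL/MUL
[8] i11  mulh.MUL  -- tail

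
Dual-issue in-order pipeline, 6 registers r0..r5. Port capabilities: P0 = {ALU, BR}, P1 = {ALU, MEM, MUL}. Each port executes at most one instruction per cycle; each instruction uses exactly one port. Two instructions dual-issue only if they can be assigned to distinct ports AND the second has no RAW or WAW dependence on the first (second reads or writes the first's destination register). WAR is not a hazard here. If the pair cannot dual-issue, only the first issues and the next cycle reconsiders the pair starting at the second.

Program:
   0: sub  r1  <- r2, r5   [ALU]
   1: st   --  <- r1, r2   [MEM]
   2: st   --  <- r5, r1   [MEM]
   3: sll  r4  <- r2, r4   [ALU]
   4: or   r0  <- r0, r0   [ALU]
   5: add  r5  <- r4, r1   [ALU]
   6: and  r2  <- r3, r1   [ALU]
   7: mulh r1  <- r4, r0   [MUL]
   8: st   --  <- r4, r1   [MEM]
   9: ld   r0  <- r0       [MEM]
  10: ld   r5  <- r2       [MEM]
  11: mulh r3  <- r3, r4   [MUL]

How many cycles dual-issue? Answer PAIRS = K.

PAIRS = 3

t=0 i0:sub ; RAW r1
t=1 i1:st ; no-port MEM/MEM
t=2 i2&i3:st;sll ; 2-wide
t=3 i4&i5:or;add ; 2-wide
t=4 i6&i7:and;mulh ; 2-wide
t=5 i8:st ; no-port MEM/MEM
t=6 i9:ld ; no-port MEM/MEM
t=7 i10:ld ; no-port MEM/MUL
t=8 i11:mulh ; tail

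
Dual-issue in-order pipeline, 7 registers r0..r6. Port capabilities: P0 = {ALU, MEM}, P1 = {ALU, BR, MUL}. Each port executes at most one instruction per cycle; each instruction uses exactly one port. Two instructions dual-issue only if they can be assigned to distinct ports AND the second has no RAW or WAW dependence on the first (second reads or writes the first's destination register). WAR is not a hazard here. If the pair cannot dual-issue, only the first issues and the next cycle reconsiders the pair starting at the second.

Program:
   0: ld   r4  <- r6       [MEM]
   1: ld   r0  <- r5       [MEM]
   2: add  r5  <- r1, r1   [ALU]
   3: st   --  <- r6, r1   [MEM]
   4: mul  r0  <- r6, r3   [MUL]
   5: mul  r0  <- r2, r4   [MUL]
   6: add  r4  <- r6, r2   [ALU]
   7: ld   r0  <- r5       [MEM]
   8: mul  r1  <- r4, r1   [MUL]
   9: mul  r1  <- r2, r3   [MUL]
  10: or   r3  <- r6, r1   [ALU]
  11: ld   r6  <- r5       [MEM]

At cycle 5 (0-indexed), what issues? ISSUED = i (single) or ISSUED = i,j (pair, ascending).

ISSUED = 9

#0 head=0: ld i0 no-port MEM/MEM
#1 head=1: ld add i1/i2 pair
#2 head=3: st mul i3/i4 pair
#3 head=5: mul add i5/i6 pair
#4 head=7: ld mul i7/i8 pair
#5 head=9: mul i9 RAW r1
#6 head=10: or ld i10/i11 pair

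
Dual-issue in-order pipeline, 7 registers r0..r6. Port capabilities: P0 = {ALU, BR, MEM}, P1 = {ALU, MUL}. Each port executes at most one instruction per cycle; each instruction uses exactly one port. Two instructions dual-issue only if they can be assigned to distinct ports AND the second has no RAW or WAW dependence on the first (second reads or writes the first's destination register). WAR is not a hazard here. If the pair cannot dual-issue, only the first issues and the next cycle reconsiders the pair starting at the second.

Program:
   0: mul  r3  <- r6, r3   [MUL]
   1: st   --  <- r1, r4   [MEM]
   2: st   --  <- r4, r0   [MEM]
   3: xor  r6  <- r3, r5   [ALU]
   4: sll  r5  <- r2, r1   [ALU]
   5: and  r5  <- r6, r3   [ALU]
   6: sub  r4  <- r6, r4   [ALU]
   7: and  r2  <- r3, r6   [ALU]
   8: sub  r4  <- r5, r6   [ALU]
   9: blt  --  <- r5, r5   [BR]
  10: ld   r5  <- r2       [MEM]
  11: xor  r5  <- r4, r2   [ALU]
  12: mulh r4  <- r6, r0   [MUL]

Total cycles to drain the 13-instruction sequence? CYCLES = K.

0. mul.MUL;st.MEM @i0&i1  | 2-wide
1. st.MEM;xor.ALU @i2&i3  | 2-wide
2. sll.ALU @i4  | WAW r5
3. and.ALU;sub.ALU @i5&i6  | 2-wide
4. and.ALU;sub.ALU @i7&i8  | 2-wide
5. blt.BR @i9  | no-port BR/MEM
6. ld.MEM @i10  | WAW r5
7. xor.ALU;mulh.MUL @i11&i12  | 2-wide

CYCLES = 8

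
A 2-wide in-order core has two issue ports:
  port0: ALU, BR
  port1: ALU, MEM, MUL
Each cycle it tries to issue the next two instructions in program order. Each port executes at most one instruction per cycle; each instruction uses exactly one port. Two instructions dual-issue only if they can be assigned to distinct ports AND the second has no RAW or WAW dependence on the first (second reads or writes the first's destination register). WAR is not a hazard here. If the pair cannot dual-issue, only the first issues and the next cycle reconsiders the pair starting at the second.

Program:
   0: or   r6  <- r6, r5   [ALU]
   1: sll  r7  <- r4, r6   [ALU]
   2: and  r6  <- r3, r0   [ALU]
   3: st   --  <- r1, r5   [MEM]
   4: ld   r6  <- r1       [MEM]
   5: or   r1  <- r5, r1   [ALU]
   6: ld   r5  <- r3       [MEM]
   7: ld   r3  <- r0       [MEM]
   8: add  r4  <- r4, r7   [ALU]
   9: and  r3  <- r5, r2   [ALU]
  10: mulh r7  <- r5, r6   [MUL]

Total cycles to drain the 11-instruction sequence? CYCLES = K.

#0 head=0: or.ALU i0 RAW r6
#1 head=1: sll.ALU and.ALU i1/i2 2-wide
#2 head=3: st.MEM i3 no-port MEM/MEM
#3 head=4: ld.MEM or.ALU i4/i5 2-wide
#4 head=6: ld.MEM i6 no-port MEM/MEM
#5 head=7: ld.MEM add.ALU i7/i8 2-wide
#6 head=9: and.ALU mulh.MUL i9/i10 2-wide

CYCLES = 7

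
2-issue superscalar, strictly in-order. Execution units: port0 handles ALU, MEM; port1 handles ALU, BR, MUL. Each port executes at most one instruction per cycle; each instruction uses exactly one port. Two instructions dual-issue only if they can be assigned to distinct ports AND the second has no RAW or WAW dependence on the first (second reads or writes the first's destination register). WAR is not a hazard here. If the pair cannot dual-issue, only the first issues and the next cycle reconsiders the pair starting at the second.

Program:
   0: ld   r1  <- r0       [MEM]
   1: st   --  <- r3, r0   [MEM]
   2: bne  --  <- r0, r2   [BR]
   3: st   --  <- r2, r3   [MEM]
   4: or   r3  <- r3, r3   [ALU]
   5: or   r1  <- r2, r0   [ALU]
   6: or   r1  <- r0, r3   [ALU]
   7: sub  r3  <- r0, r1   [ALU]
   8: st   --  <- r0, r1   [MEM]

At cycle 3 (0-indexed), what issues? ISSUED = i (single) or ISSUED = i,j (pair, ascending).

ISSUED = 5

0. ld.MEM @i0  | no-port MEM/MEM
1. st.MEM bne.BR @i1,i2  | pair
2. st.MEM or.ALU @i3,i4  | pair
3. or.ALU @i5  | WAW r1
4. or.ALU @i6  | RAW r1
5. sub.ALU st.MEM @i7,i8  | pair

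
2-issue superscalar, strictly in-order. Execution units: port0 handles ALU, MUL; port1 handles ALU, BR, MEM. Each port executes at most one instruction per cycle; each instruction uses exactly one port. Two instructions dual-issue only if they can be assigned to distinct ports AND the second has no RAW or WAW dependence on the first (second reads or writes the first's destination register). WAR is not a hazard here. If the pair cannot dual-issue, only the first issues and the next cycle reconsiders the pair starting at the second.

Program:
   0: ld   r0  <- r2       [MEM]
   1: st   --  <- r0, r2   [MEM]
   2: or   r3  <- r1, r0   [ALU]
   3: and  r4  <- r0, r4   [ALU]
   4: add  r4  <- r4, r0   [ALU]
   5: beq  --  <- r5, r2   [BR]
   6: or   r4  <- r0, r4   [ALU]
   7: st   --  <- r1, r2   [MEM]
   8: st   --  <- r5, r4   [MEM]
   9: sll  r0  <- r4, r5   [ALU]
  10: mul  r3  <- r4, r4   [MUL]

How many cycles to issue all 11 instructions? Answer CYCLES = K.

0. ld @i0  | no-port MEM/MEM
1. st/or @i1,i2  | 2-wide
2. and @i3  | RAW+WAW r4
3. add/beq @i4,i5  | 2-wide
4. or/st @i6,i7  | 2-wide
5. st/sll @i8,i9  | 2-wide
6. mul @i10  | tail

CYCLES = 7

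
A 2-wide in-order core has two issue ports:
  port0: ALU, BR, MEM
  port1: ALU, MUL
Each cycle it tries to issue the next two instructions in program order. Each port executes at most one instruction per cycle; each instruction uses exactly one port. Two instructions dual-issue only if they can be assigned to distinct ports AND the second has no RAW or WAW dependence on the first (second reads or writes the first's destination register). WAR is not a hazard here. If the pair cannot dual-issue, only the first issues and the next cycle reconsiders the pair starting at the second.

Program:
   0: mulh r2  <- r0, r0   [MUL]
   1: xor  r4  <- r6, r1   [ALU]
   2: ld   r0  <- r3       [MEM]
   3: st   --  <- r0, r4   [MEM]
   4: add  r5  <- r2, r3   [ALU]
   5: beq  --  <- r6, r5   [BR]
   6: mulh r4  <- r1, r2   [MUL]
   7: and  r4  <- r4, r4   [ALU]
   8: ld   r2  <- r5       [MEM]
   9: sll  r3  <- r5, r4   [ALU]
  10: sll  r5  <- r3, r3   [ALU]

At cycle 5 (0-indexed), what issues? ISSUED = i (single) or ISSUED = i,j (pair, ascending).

[0] i0/i1  mulh;xor  -- dual
[1] i2  ld  -- no-port MEM/MEM
[2] i3/i4  st;add  -- dual
[3] i5/i6  beq;mulh  -- dual
[4] i7/i8  and;ld  -- dual
[5] i9  sll  -- RAW r3
[6] i10  sll  -- tail

ISSUED = 9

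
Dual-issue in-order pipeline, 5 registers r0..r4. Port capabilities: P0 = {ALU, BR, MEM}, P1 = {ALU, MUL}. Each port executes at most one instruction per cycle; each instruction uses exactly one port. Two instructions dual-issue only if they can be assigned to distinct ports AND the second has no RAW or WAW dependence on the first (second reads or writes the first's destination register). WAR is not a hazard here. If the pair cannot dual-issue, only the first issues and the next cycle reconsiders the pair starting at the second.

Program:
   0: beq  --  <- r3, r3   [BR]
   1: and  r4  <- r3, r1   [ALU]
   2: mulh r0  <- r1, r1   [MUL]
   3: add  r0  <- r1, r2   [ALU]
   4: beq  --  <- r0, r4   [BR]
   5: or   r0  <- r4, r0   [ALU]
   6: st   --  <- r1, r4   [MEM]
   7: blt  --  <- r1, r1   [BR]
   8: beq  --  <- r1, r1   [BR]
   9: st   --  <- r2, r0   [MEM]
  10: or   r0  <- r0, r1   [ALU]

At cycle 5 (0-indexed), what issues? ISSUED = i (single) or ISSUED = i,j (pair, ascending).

[0] i0+i1  beq;and  -- pair
[1] i2  mulh  -- WAW r0
[2] i3  add  -- RAW r0
[3] i4+i5  beq;or  -- pair
[4] i6  st  -- no-port MEM/BR
[5] i7  blt  -- no-port BR/BR
[6] i8  beq  -- no-port BR/MEM
[7] i9+i10  st;or  -- pair

ISSUED = 7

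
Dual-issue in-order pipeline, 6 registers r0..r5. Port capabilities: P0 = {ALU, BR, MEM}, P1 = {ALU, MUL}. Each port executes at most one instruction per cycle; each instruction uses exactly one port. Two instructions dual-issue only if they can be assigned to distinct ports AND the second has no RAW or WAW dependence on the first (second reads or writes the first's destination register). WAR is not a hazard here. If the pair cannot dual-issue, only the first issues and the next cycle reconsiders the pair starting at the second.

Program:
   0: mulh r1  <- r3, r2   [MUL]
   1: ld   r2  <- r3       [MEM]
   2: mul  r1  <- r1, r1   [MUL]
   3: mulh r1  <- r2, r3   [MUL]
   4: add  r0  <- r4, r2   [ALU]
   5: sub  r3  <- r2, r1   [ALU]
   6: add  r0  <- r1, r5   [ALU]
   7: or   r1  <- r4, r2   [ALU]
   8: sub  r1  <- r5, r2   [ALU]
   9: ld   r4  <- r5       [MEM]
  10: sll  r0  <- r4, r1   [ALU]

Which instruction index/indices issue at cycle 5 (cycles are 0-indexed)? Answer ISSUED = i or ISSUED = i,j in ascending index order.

ISSUED = 8,9

c0: i0,i1 mulh.MUL;ld.MEM  2-wide
c1: i2 mul.MUL  no-port MUL/MUL
c2: i3,i4 mulh.MUL;add.ALU  2-wide
c3: i5,i6 sub.ALU;add.ALU  2-wide
c4: i7 or.ALU  WAW r1
c5: i8,i9 sub.ALU;ld.MEM  2-wide
c6: i10 sll.ALU  tail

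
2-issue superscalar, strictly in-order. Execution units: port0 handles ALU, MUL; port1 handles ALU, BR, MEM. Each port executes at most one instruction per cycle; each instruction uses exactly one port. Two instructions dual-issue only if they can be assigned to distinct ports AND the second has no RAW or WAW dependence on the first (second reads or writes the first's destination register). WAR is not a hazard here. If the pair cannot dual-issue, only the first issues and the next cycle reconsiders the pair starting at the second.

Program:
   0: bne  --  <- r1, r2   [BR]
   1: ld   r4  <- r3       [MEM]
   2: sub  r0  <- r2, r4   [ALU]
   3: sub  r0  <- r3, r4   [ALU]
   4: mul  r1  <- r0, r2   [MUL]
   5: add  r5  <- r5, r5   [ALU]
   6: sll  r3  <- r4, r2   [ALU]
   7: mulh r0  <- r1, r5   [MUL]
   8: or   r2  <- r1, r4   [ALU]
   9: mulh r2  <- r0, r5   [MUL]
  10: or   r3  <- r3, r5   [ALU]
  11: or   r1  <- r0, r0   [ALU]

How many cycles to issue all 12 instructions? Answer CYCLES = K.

CYCLES = 9

#0 head=0: bne.BR i0 no-port BR/MEM
#1 head=1: ld.MEM i1 RAW r4
#2 head=2: sub.ALU i2 WAW r0
#3 head=3: sub.ALU i3 RAW r0
#4 head=4: mul.MUL/add.ALU i4/i5 2-wide
#5 head=6: sll.ALU/mulh.MUL i6/i7 2-wide
#6 head=8: or.ALU i8 WAW r2
#7 head=9: mulh.MUL/or.ALU i9/i10 2-wide
#8 head=11: or.ALU i11 tail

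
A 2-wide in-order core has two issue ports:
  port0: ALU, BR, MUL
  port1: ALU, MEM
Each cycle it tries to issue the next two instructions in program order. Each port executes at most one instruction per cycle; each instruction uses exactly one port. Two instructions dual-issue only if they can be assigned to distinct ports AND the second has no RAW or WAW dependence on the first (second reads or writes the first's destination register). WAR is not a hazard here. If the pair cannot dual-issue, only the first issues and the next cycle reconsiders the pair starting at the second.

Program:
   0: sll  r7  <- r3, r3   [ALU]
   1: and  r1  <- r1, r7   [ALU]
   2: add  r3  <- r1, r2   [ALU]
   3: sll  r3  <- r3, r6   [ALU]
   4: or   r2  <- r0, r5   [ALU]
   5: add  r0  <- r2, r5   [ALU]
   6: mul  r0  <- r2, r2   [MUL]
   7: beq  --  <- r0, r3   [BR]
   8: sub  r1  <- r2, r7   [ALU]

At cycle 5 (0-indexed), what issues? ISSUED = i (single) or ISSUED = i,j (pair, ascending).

[0] i0  sll.ALU  -- RAW r7
[1] i1  and.ALU  -- RAW r1
[2] i2  add.ALU  -- RAW+WAW r3
[3] i3/i4  sll.ALU;or.ALU  -- 2-wide
[4] i5  add.ALU  -- WAW r0
[5] i6  mul.MUL  -- no-port MUL/BR
[6] i7/i8  beq.BR;sub.ALU  -- 2-wide

ISSUED = 6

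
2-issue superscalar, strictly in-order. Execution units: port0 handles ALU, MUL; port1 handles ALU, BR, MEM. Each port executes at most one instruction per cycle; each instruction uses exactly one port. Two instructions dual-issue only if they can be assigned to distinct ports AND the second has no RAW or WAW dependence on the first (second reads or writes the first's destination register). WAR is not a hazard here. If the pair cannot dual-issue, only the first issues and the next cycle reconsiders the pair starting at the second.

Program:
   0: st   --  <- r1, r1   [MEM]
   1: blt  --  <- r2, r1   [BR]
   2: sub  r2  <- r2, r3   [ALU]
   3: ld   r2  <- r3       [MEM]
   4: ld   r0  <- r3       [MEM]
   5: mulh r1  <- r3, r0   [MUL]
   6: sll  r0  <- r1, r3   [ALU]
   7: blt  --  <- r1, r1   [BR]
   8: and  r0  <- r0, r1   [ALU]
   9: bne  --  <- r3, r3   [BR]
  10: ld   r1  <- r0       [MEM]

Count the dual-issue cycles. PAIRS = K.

PAIRS = 3

c0: i0 st  no-port MEM/BR
c1: i1,i2 blt+sub  dual
c2: i3 ld  no-port MEM/MEM
c3: i4 ld  RAW r0
c4: i5 mulh  RAW r1
c5: i6,i7 sll+blt  dual
c6: i8,i9 and+bne  dual
c7: i10 ld  tail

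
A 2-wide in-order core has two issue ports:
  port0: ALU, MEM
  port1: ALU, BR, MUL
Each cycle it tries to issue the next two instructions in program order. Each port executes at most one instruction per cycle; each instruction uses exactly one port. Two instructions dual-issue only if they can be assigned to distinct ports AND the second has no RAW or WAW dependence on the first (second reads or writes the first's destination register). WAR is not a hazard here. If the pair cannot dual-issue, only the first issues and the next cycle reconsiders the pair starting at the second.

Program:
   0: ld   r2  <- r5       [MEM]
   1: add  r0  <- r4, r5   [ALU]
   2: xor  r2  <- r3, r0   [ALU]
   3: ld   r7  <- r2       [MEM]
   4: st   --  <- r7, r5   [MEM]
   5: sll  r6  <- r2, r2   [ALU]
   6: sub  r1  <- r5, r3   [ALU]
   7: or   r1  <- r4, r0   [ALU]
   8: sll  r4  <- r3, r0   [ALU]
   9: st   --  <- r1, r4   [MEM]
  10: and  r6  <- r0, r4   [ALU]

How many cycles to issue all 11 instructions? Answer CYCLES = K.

CYCLES = 7

[0] i0+i1  ld;add  -- dual
[1] i2  xor  -- RAW r2
[2] i3  ld  -- no-port MEM/MEM
[3] i4+i5  st;sll  -- dual
[4] i6  sub  -- WAW r1
[5] i7+i8  or;sll  -- dual
[6] i9+i10  st;and  -- dual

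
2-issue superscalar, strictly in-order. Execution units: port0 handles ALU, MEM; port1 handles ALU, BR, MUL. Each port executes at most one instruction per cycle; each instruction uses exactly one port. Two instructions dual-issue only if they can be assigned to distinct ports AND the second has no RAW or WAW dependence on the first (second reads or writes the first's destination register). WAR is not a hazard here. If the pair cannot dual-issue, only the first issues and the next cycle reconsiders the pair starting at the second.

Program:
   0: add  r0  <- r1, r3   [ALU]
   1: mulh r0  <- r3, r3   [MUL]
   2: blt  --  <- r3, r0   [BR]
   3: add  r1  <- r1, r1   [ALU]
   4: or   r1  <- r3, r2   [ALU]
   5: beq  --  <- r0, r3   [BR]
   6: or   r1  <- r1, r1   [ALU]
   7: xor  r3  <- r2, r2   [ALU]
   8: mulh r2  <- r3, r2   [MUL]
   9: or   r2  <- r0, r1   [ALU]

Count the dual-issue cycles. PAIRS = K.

PAIRS = 3

  cy0 -> i0 (add) WAW r0
  cy1 -> i1 (mulh) no-port MUL/BR
  cy2 -> i2,i3 (blt/add) 2-wide
  cy3 -> i4,i5 (or/beq) 2-wide
  cy4 -> i6,i7 (or/xor) 2-wide
  cy5 -> i8 (mulh) WAW r2
  cy6 -> i9 (or) tail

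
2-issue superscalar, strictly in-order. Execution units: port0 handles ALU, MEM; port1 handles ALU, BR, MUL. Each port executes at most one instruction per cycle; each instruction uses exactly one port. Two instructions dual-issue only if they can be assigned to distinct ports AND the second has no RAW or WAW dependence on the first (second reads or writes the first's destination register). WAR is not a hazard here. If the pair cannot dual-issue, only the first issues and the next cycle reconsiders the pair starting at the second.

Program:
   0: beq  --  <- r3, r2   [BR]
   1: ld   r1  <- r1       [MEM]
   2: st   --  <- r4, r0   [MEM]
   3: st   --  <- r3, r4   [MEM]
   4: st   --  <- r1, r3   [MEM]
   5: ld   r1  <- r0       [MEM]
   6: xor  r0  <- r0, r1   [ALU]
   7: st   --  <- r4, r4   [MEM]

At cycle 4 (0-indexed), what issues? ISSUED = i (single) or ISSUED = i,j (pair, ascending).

ISSUED = 5

t=0 i0+i1:beq.BR;ld.MEM ; dual
t=1 i2:st.MEM ; no-port MEM/MEM
t=2 i3:st.MEM ; no-port MEM/MEM
t=3 i4:st.MEM ; no-port MEM/MEM
t=4 i5:ld.MEM ; RAW r1
t=5 i6+i7:xor.ALU;st.MEM ; dual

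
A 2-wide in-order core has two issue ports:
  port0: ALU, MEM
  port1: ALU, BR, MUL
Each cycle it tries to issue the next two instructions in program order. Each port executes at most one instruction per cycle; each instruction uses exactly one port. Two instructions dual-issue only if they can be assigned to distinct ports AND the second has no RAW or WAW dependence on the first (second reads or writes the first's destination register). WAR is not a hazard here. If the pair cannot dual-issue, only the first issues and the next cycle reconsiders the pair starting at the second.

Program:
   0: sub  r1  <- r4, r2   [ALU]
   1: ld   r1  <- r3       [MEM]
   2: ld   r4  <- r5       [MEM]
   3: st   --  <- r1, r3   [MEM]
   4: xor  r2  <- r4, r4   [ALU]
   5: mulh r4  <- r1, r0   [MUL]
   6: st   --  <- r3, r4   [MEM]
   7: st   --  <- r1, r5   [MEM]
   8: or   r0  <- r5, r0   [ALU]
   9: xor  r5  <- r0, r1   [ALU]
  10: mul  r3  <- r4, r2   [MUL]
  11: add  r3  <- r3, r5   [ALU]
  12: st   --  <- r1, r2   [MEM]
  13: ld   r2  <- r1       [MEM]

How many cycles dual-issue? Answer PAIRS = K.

PAIRS = 4

#0 head=0: sub.ALU i0 WAW r1
#1 head=1: ld.MEM i1 no-port MEM/MEM
#2 head=2: ld.MEM i2 no-port MEM/MEM
#3 head=3: st.MEM;xor.ALU i3,i4 2-wide
#4 head=5: mulh.MUL i5 RAW r4
#5 head=6: st.MEM i6 no-port MEM/MEM
#6 head=7: st.MEM;or.ALU i7,i8 2-wide
#7 head=9: xor.ALU;mul.MUL i9,i10 2-wide
#8 head=11: add.ALU;st.MEM i11,i12 2-wide
#9 head=13: ld.MEM i13 tail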